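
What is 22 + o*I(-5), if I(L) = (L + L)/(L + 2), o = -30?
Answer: -78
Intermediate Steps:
I(L) = 2*L/(2 + L) (I(L) = (2*L)/(2 + L) = 2*L/(2 + L))
22 + o*I(-5) = 22 - 60*(-5)/(2 - 5) = 22 - 60*(-5)/(-3) = 22 - 60*(-5)*(-1)/3 = 22 - 30*10/3 = 22 - 100 = -78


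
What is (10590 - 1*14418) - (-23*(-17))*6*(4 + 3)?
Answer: -20250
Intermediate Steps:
(10590 - 1*14418) - (-23*(-17))*6*(4 + 3) = (10590 - 14418) - 391*6*7 = -3828 - 391*42 = -3828 - 1*16422 = -3828 - 16422 = -20250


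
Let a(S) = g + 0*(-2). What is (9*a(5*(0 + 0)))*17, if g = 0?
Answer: 0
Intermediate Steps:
a(S) = 0 (a(S) = 0 + 0*(-2) = 0 + 0 = 0)
(9*a(5*(0 + 0)))*17 = (9*0)*17 = 0*17 = 0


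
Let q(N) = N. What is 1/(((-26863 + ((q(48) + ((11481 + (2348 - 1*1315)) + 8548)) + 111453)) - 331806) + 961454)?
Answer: 1/735348 ≈ 1.3599e-6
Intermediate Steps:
1/(((-26863 + ((q(48) + ((11481 + (2348 - 1*1315)) + 8548)) + 111453)) - 331806) + 961454) = 1/(((-26863 + ((48 + ((11481 + (2348 - 1*1315)) + 8548)) + 111453)) - 331806) + 961454) = 1/(((-26863 + ((48 + ((11481 + (2348 - 1315)) + 8548)) + 111453)) - 331806) + 961454) = 1/(((-26863 + ((48 + ((11481 + 1033) + 8548)) + 111453)) - 331806) + 961454) = 1/(((-26863 + ((48 + (12514 + 8548)) + 111453)) - 331806) + 961454) = 1/(((-26863 + ((48 + 21062) + 111453)) - 331806) + 961454) = 1/(((-26863 + (21110 + 111453)) - 331806) + 961454) = 1/(((-26863 + 132563) - 331806) + 961454) = 1/((105700 - 331806) + 961454) = 1/(-226106 + 961454) = 1/735348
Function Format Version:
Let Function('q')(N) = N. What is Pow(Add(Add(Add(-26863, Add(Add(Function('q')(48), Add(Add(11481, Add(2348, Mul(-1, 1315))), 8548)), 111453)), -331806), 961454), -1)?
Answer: Rational(1, 735348) ≈ 1.3599e-6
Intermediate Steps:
Pow(Add(Add(Add(-26863, Add(Add(Function('q')(48), Add(Add(11481, Add(2348, Mul(-1, 1315))), 8548)), 111453)), -331806), 961454), -1) = Pow(Add(Add(Add(-26863, Add(Add(48, Add(Add(11481, Add(2348, Mul(-1, 1315))), 8548)), 111453)), -331806), 961454), -1) = Pow(Add(Add(Add(-26863, Add(Add(48, Add(Add(11481, Add(2348, -1315)), 8548)), 111453)), -331806), 961454), -1) = Pow(Add(Add(Add(-26863, Add(Add(48, Add(Add(11481, 1033), 8548)), 111453)), -331806), 961454), -1) = Pow(Add(Add(Add(-26863, Add(Add(48, Add(12514, 8548)), 111453)), -331806), 961454), -1) = Pow(Add(Add(Add(-26863, Add(Add(48, 21062), 111453)), -331806), 961454), -1) = Pow(Add(Add(Add(-26863, Add(21110, 111453)), -331806), 961454), -1) = Pow(Add(Add(Add(-26863, 132563), -331806), 961454), -1) = Pow(Add(Add(105700, -331806), 961454), -1) = Pow(Add(-226106, 961454), -1) = Pow(735348, -1) = Rational(1, 735348)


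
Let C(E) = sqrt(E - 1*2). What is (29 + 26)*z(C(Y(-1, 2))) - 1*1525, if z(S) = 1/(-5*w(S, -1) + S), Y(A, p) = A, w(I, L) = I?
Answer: -1525 + 55*I*sqrt(3)/12 ≈ -1525.0 + 7.9386*I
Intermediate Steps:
C(E) = sqrt(-2 + E) (C(E) = sqrt(E - 2) = sqrt(-2 + E))
z(S) = -1/(4*S) (z(S) = 1/(-5*S + S) = 1/(-4*S) = -1/(4*S))
(29 + 26)*z(C(Y(-1, 2))) - 1*1525 = (29 + 26)*(-1/(4*sqrt(-2 - 1))) - 1*1525 = 55*(-(-I*sqrt(3)/3)/4) - 1525 = 55*(-(-1)*I*sqrt(3)/12) - 1525 = 55*(I*sqrt(3)/12) - 1525 = 55*I*sqrt(3)/12 - 1525 = -1525 + 55*I*sqrt(3)/12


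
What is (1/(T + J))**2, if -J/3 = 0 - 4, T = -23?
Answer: 1/121 ≈ 0.0082645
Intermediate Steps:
J = 12 (J = -3*(0 - 4) = -3*(-4) = 12)
(1/(T + J))**2 = (1/(-23 + 12))**2 = (1/(-11))**2 = (-1/11)**2 = 1/121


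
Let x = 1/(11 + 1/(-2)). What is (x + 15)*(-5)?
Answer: -1585/21 ≈ -75.476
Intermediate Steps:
x = 2/21 (x = 1/(11 - ½) = 1/(21/2) = 2/21 ≈ 0.095238)
(x + 15)*(-5) = (2/21 + 15)*(-5) = (317/21)*(-5) = -1585/21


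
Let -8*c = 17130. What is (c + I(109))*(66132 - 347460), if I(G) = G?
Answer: 571728828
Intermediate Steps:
c = -8565/4 (c = -⅛*17130 = -8565/4 ≈ -2141.3)
(c + I(109))*(66132 - 347460) = (-8565/4 + 109)*(66132 - 347460) = -8129/4*(-281328) = 571728828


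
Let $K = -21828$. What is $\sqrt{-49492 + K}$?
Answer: $2 i \sqrt{17830} \approx 267.06 i$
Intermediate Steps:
$\sqrt{-49492 + K} = \sqrt{-49492 - 21828} = \sqrt{-71320} = 2 i \sqrt{17830}$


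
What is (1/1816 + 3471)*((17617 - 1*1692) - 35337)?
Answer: -30590094461/454 ≈ -6.7379e+7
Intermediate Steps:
(1/1816 + 3471)*((17617 - 1*1692) - 35337) = (1/1816 + 3471)*((17617 - 1692) - 35337) = 6303337*(15925 - 35337)/1816 = (6303337/1816)*(-19412) = -30590094461/454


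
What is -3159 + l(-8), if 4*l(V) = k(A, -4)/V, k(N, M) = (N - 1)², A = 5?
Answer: -6319/2 ≈ -3159.5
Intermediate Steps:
k(N, M) = (-1 + N)²
l(V) = 4/V (l(V) = ((-1 + 5)²/V)/4 = (4²/V)/4 = (16/V)/4 = 4/V)
-3159 + l(-8) = -3159 + 4/(-8) = -3159 + 4*(-⅛) = -3159 - ½ = -6319/2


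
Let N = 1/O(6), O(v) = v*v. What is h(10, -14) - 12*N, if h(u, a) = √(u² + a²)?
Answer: -⅓ + 2*√74 ≈ 16.871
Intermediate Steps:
O(v) = v²
N = 1/36 (N = 1/(6²) = 1/36 ≈ 0.027778)
h(u, a) = √(a² + u²)
h(10, -14) - 12*N = √((-14)² + 10²) - 12/36 = √(196 + 100) - 1*⅓ = √296 - ⅓ = 2*√74 - ⅓ = -⅓ + 2*√74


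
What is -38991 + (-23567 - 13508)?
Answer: -76066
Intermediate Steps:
-38991 + (-23567 - 13508) = -38991 - 37075 = -76066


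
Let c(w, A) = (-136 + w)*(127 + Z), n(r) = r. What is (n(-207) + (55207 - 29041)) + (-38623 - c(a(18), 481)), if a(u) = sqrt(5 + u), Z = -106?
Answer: -9808 - 21*sqrt(23) ≈ -9908.7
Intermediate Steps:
c(w, A) = -2856 + 21*w (c(w, A) = (-136 + w)*(127 - 106) = (-136 + w)*21 = -2856 + 21*w)
(n(-207) + (55207 - 29041)) + (-38623 - c(a(18), 481)) = (-207 + (55207 - 29041)) + (-38623 - (-2856 + 21*sqrt(5 + 18))) = (-207 + 26166) + (-38623 - (-2856 + 21*sqrt(23))) = 25959 + (-38623 + (2856 - 21*sqrt(23))) = 25959 + (-35767 - 21*sqrt(23)) = -9808 - 21*sqrt(23)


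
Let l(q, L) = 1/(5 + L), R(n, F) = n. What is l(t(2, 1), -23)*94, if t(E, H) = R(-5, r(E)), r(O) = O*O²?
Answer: -47/9 ≈ -5.2222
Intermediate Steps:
r(O) = O³
t(E, H) = -5
l(t(2, 1), -23)*94 = 94/(5 - 23) = 94/(-18) = -1/18*94 = -47/9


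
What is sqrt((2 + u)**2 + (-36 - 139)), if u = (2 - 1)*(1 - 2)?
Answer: I*sqrt(174) ≈ 13.191*I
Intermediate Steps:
u = -1 (u = 1*(-1) = -1)
sqrt((2 + u)**2 + (-36 - 139)) = sqrt((2 - 1)**2 + (-36 - 139)) = sqrt(1**2 - 175) = sqrt(1 - 175) = sqrt(-174) = I*sqrt(174)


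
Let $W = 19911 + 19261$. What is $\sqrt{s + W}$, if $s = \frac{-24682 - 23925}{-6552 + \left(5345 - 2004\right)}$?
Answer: $\frac{\sqrt{2390768081}}{247} \approx 197.96$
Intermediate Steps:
$s = \frac{3739}{247}$ ($s = - \frac{48607}{-6552 + \left(5345 - 2004\right)} = - \frac{48607}{-6552 + 3341} = - \frac{48607}{-3211} = \left(-48607\right) \left(- \frac{1}{3211}\right) = \frac{3739}{247} \approx 15.138$)
$W = 39172$
$\sqrt{s + W} = \sqrt{\frac{3739}{247} + 39172} = \sqrt{\frac{9679223}{247}} = \frac{\sqrt{2390768081}}{247}$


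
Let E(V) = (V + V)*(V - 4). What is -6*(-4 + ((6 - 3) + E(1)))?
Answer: 42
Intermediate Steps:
E(V) = 2*V*(-4 + V) (E(V) = (2*V)*(-4 + V) = 2*V*(-4 + V))
-6*(-4 + ((6 - 3) + E(1))) = -6*(-4 + ((6 - 3) + 2*1*(-4 + 1))) = -6*(-4 + (3 + 2*1*(-3))) = -6*(-4 + (3 - 6)) = -6*(-4 - 3) = -6*(-7) = 42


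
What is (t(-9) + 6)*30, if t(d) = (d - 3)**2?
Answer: 4500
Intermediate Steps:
t(d) = (-3 + d)**2
(t(-9) + 6)*30 = ((-3 - 9)**2 + 6)*30 = ((-12)**2 + 6)*30 = (144 + 6)*30 = 150*30 = 4500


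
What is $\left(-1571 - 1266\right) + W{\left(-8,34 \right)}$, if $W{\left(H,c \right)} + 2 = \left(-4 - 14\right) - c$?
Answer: $-2891$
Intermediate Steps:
$W{\left(H,c \right)} = -20 - c$ ($W{\left(H,c \right)} = -2 - \left(18 + c\right) = -20 - c$)
$\left(-1571 - 1266\right) + W{\left(-8,34 \right)} = \left(-1571 - 1266\right) - 54 = -2837 - 54 = -2891$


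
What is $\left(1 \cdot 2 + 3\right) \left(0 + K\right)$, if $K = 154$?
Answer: $770$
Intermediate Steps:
$\left(1 \cdot 2 + 3\right) \left(0 + K\right) = \left(1 \cdot 2 + 3\right) \left(0 + 154\right) = \left(2 + 3\right) 154 = 5 \cdot 154 = 770$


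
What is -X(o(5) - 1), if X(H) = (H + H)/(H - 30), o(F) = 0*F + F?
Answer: 4/13 ≈ 0.30769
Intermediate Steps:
o(F) = F (o(F) = 0 + F = F)
X(H) = 2*H/(-30 + H) (X(H) = (2*H)/(-30 + H) = 2*H/(-30 + H))
-X(o(5) - 1) = -2*(5 - 1)/(-30 + (5 - 1)) = -2*4/(-30 + 4) = -2*4/(-26) = -2*4*(-1)/26 = -1*(-4/13) = 4/13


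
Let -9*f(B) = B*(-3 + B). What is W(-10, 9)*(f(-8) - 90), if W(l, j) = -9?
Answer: 898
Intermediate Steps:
f(B) = -B*(-3 + B)/9
W(-10, 9)*(f(-8) - 90) = -9*((⅑)*(-8)*(3 - 1*(-8)) - 90) = -9*((⅑)*(-8)*(3 + 8) - 90) = -9*((⅑)*(-8)*11 - 90) = -9*(-88/9 - 90) = -9*(-898/9) = 898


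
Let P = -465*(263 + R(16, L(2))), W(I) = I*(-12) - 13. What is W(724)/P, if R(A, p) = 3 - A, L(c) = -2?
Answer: 8701/116250 ≈ 0.074847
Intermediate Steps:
W(I) = -13 - 12*I (W(I) = -12*I - 13 = -13 - 12*I)
P = -116250 (P = -465*(263 + (3 - 1*16)) = -465*(263 + (3 - 16)) = -465*(263 - 13) = -465*250 = -116250)
W(724)/P = (-13 - 12*724)/(-116250) = (-13 - 8688)*(-1/116250) = -8701*(-1/116250) = 8701/116250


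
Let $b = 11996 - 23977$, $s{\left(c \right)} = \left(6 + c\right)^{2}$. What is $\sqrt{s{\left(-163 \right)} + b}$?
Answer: $2 \sqrt{3167} \approx 112.55$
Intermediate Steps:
$b = -11981$
$\sqrt{s{\left(-163 \right)} + b} = \sqrt{\left(6 - 163\right)^{2} - 11981} = \sqrt{\left(-157\right)^{2} - 11981} = \sqrt{24649 - 11981} = \sqrt{12668} = 2 \sqrt{3167}$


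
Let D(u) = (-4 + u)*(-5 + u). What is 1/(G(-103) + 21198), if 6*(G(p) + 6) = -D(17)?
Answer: 1/21166 ≈ 4.7246e-5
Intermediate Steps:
D(u) = (-5 + u)*(-4 + u)
G(p) = -32 (G(p) = -6 + (-(20 + 17² - 9*17))/6 = -6 + (-(20 + 289 - 153))/6 = -6 + (-1*156)/6 = -6 + (⅙)*(-156) = -6 - 26 = -32)
1/(G(-103) + 21198) = 1/(-32 + 21198) = 1/21166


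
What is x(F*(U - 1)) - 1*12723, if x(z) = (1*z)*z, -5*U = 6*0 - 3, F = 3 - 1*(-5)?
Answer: -317819/25 ≈ -12713.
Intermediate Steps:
F = 8 (F = 3 + 5 = 8)
U = ⅗ (U = -(6*0 - 3)/5 = -(0 - 3)/5 = -⅕*(-3) = ⅗ ≈ 0.60000)
x(z) = z² (x(z) = z*z = z²)
x(F*(U - 1)) - 1*12723 = (8*(⅗ - 1))² - 1*12723 = (8*(-⅖))² - 12723 = (-16/5)² - 12723 = 256/25 - 12723 = -317819/25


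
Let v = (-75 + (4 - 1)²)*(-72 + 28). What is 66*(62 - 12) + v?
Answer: 6204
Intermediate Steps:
v = 2904 (v = (-75 + 3²)*(-44) = (-75 + 9)*(-44) = -66*(-44) = 2904)
66*(62 - 12) + v = 66*(62 - 12) + 2904 = 66*50 + 2904 = 3300 + 2904 = 6204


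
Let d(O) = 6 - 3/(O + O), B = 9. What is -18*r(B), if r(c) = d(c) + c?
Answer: -267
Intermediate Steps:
d(O) = 6 - 3/(2*O) (d(O) = 6 - 3*1/(2*O) = 6 - 3/(2*O))
r(c) = 6 + c - 3/(2*c) (r(c) = (6 - 3/(2*c)) + c = 6 + c - 3/(2*c))
-18*r(B) = -18*(6 + 9 - 3/2/9) = -18*(6 + 9 - 3/2*⅑) = -18*(6 + 9 - ⅙) = -18*89/6 = -267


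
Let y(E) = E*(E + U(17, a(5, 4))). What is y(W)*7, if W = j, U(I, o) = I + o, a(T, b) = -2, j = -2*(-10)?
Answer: 4900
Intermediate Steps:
j = 20
W = 20
y(E) = E*(15 + E) (y(E) = E*(E + (17 - 2)) = E*(E + 15) = E*(15 + E))
y(W)*7 = (20*(15 + 20))*7 = (20*35)*7 = 700*7 = 4900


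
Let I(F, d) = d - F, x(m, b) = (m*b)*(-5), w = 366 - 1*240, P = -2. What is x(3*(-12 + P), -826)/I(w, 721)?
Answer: -4956/17 ≈ -291.53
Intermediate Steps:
w = 126 (w = 366 - 240 = 126)
x(m, b) = -5*b*m (x(m, b) = (b*m)*(-5) = -5*b*m)
x(3*(-12 + P), -826)/I(w, 721) = (-5*(-826)*3*(-12 - 2))/(721 - 1*126) = (-5*(-826)*3*(-14))/(721 - 126) = -5*(-826)*(-42)/595 = -173460*1/595 = -4956/17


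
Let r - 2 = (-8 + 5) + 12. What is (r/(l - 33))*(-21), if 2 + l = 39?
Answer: -231/4 ≈ -57.750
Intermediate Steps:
l = 37 (l = -2 + 39 = 37)
r = 11 (r = 2 + ((-8 + 5) + 12) = 2 + (-3 + 12) = 2 + 9 = 11)
(r/(l - 33))*(-21) = (11/(37 - 33))*(-21) = (11/4)*(-21) = -231/4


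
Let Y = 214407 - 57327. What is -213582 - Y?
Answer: -370662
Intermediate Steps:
Y = 157080
-213582 - Y = -213582 - 1*157080 = -213582 - 157080 = -370662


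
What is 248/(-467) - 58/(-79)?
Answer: 7494/36893 ≈ 0.20313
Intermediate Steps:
248/(-467) - 58/(-79) = 248*(-1/467) - 58*(-1/79) = -248/467 + 58/79 = 7494/36893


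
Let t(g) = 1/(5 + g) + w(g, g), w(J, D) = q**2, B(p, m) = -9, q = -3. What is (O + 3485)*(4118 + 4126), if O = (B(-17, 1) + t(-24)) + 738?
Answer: 661465584/19 ≈ 3.4814e+7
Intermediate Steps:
w(J, D) = 9 (w(J, D) = (-3)**2 = 9)
t(g) = 9 + 1/(5 + g) (t(g) = 1/(5 + g) + 9 = 9 + 1/(5 + g))
O = 14021/19 (O = (-9 + (46 + 9*(-24))/(5 - 24)) + 738 = (-9 + (46 - 216)/(-19)) + 738 = (-9 - 1/19*(-170)) + 738 = (-9 + 170/19) + 738 = -1/19 + 738 = 14021/19 ≈ 737.95)
(O + 3485)*(4118 + 4126) = (14021/19 + 3485)*(4118 + 4126) = (80236/19)*8244 = 661465584/19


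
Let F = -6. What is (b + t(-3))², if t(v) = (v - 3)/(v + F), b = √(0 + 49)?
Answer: 529/9 ≈ 58.778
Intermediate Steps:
b = 7 (b = √49 = 7)
t(v) = (-3 + v)/(-6 + v) (t(v) = (v - 3)/(v - 6) = (-3 + v)/(-6 + v))
(b + t(-3))² = (7 + (-3 - 3)/(-6 - 3))² = (7 - 6/(-9))² = (7 - ⅑*(-6))² = (7 + ⅔)² = (23/3)² = 529/9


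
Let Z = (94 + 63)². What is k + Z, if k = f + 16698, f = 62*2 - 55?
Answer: 41416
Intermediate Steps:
f = 69 (f = 124 - 55 = 69)
Z = 24649 (Z = 157² = 24649)
k = 16767 (k = 69 + 16698 = 16767)
k + Z = 16767 + 24649 = 41416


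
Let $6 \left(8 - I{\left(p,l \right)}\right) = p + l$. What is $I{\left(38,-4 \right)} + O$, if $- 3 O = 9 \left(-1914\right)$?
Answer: $\frac{17233}{3} \approx 5744.3$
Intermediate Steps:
$O = 5742$ ($O = - \frac{9 \left(-1914\right)}{3} = \left(- \frac{1}{3}\right) \left(-17226\right) = 5742$)
$I{\left(p,l \right)} = 8 - \frac{l}{6} - \frac{p}{6}$ ($I{\left(p,l \right)} = 8 - \frac{p + l}{6} = 8 - \frac{l + p}{6} = 8 - \left(\frac{l}{6} + \frac{p}{6}\right) = 8 - \frac{l}{6} - \frac{p}{6}$)
$I{\left(38,-4 \right)} + O = \left(8 - - \frac{2}{3} - \frac{19}{3}\right) + 5742 = \left(8 + \frac{2}{3} - \frac{19}{3}\right) + 5742 = \frac{7}{3} + 5742 = \frac{17233}{3}$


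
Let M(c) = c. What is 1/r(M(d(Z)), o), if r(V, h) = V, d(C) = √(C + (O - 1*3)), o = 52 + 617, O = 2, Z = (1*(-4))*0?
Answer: -I ≈ -1.0*I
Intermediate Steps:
Z = 0 (Z = -4*0 = 0)
o = 669
d(C) = √(-1 + C) (d(C) = √(C + (2 - 1*3)) = √(C + (2 - 3)) = √(C - 1) = √(-1 + C))
1/r(M(d(Z)), o) = 1/(√(-1 + 0)) = 1/(√(-1)) = 1/I = -I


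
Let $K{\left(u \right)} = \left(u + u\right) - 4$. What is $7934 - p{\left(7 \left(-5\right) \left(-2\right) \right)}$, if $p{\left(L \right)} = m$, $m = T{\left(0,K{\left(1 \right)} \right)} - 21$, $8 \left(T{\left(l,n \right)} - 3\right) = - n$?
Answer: $\frac{31807}{4} \approx 7951.8$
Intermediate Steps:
$K{\left(u \right)} = -4 + 2 u$ ($K{\left(u \right)} = 2 u - 4 = -4 + 2 u$)
$T{\left(l,n \right)} = 3 - \frac{n}{8}$ ($T{\left(l,n \right)} = 3 + \frac{\left(-1\right) n}{8} = 3 - \frac{n}{8}$)
$m = - \frac{71}{4}$ ($m = \left(3 - \frac{-4 + 2 \cdot 1}{8}\right) - 21 = \left(3 - \frac{-4 + 2}{8}\right) - 21 = \left(3 - - \frac{1}{4}\right) - 21 = \left(3 + \frac{1}{4}\right) - 21 = \frac{13}{4} - 21 = - \frac{71}{4} \approx -17.75$)
$p{\left(L \right)} = - \frac{71}{4}$
$7934 - p{\left(7 \left(-5\right) \left(-2\right) \right)} = 7934 - - \frac{71}{4} = 7934 + \frac{71}{4} = \frac{31807}{4}$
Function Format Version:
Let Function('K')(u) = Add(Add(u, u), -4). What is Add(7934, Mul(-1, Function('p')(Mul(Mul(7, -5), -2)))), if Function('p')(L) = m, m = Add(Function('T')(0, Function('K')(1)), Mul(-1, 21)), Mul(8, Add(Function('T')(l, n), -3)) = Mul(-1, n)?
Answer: Rational(31807, 4) ≈ 7951.8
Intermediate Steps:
Function('K')(u) = Add(-4, Mul(2, u)) (Function('K')(u) = Add(Mul(2, u), -4) = Add(-4, Mul(2, u)))
Function('T')(l, n) = Add(3, Mul(Rational(-1, 8), n)) (Function('T')(l, n) = Add(3, Mul(Rational(1, 8), Mul(-1, n))) = Add(3, Mul(Rational(-1, 8), n)))
m = Rational(-71, 4) (m = Add(Add(3, Mul(Rational(-1, 8), Add(-4, Mul(2, 1)))), Mul(-1, 21)) = Add(Add(3, Mul(Rational(-1, 8), Add(-4, 2))), -21) = Add(Add(3, Mul(Rational(-1, 8), -2)), -21) = Add(Add(3, Rational(1, 4)), -21) = Add(Rational(13, 4), -21) = Rational(-71, 4) ≈ -17.750)
Function('p')(L) = Rational(-71, 4)
Add(7934, Mul(-1, Function('p')(Mul(Mul(7, -5), -2)))) = Add(7934, Mul(-1, Rational(-71, 4))) = Add(7934, Rational(71, 4)) = Rational(31807, 4)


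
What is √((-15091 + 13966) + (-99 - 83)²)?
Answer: √31999 ≈ 178.88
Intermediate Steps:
√((-15091 + 13966) + (-99 - 83)²) = √(-1125 + (-182)²) = √(-1125 + 33124) = √31999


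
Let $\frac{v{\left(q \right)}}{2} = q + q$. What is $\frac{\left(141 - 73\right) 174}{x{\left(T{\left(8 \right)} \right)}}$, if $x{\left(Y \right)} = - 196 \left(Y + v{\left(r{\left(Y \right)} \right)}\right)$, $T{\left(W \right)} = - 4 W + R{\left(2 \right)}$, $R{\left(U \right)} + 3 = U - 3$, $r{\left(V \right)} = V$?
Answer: $\frac{493}{1470} \approx 0.33537$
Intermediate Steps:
$v{\left(q \right)} = 4 q$ ($v{\left(q \right)} = 2 \left(q + q\right) = 2 \cdot 2 q = 4 q$)
$R{\left(U \right)} = -6 + U$ ($R{\left(U \right)} = -3 + \left(U - 3\right) = -3 + \left(-3 + U\right) = -6 + U$)
$T{\left(W \right)} = -4 - 4 W$ ($T{\left(W \right)} = - 4 W + \left(-6 + 2\right) = - 4 W - 4 = -4 - 4 W$)
$x{\left(Y \right)} = - 980 Y$ ($x{\left(Y \right)} = - 196 \left(Y + 4 Y\right) = - 196 \cdot 5 Y = - 980 Y$)
$\frac{\left(141 - 73\right) 174}{x{\left(T{\left(8 \right)} \right)}} = \frac{\left(141 - 73\right) 174}{\left(-980\right) \left(-4 - 32\right)} = \frac{68 \cdot 174}{\left(-980\right) \left(-4 - 32\right)} = \frac{11832}{\left(-980\right) \left(-36\right)} = \frac{11832}{35280} = 11832 \cdot \frac{1}{35280} = \frac{493}{1470}$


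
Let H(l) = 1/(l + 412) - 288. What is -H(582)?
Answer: 286271/994 ≈ 288.00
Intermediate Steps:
H(l) = -288 + 1/(412 + l) (H(l) = 1/(412 + l) - 288 = -288 + 1/(412 + l))
-H(582) = -(-118655 - 288*582)/(412 + 582) = -(-118655 - 167616)/994 = -(-286271)/994 = -1*(-286271/994) = 286271/994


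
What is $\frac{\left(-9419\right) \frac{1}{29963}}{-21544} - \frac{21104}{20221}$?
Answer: $- \frac{13622924229089}{13053117994712} \approx -1.0437$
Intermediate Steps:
$\frac{\left(-9419\right) \frac{1}{29963}}{-21544} - \frac{21104}{20221} = \left(-9419\right) \frac{1}{29963} \left(- \frac{1}{21544}\right) - \frac{21104}{20221} = \left(- \frac{9419}{29963}\right) \left(- \frac{1}{21544}\right) - \frac{21104}{20221} = \frac{9419}{645522872} - \frac{21104}{20221} = - \frac{13622924229089}{13053117994712}$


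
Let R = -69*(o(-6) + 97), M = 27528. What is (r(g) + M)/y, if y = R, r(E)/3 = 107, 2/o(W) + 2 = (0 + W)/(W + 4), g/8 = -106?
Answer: -9283/2277 ≈ -4.0769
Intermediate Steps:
g = -848 (g = 8*(-106) = -848)
o(W) = 2/(-2 + W/(4 + W)) (o(W) = 2/(-2 + (0 + W)/(W + 4)) = 2/(-2 + W/(4 + W)))
r(E) = 321 (r(E) = 3*107 = 321)
R = -6831 (R = -69*(2*(-4 - 1*(-6))/(8 - 6) + 97) = -69*(2*(-4 + 6)/2 + 97) = -69*(2*(1/2)*2 + 97) = -69*(2 + 97) = -69*99 = -6831)
y = -6831
(r(g) + M)/y = (321 + 27528)/(-6831) = 27849*(-1/6831) = -9283/2277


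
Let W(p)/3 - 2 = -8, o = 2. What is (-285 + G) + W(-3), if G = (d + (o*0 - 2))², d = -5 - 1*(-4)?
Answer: -294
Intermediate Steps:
W(p) = -18 (W(p) = 6 + 3*(-8) = 6 - 24 = -18)
d = -1 (d = -5 + 4 = -1)
G = 9 (G = (-1 + (2*0 - 2))² = (-1 + (0 - 2))² = (-1 - 2)² = (-3)² = 9)
(-285 + G) + W(-3) = (-285 + 9) - 18 = -276 - 18 = -294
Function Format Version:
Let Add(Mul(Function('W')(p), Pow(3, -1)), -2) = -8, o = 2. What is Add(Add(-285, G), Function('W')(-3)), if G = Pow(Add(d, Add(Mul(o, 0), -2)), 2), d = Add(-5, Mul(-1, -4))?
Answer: -294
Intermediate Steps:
Function('W')(p) = -18 (Function('W')(p) = Add(6, Mul(3, -8)) = Add(6, -24) = -18)
d = -1 (d = Add(-5, 4) = -1)
G = 9 (G = Pow(Add(-1, Add(Mul(2, 0), -2)), 2) = Pow(Add(-1, Add(0, -2)), 2) = Pow(Add(-1, -2), 2) = Pow(-3, 2) = 9)
Add(Add(-285, G), Function('W')(-3)) = Add(Add(-285, 9), -18) = Add(-276, -18) = -294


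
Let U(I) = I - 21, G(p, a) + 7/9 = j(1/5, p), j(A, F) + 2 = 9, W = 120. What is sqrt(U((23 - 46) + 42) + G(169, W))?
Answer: sqrt(38)/3 ≈ 2.0548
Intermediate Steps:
j(A, F) = 7 (j(A, F) = -2 + 9 = 7)
G(p, a) = 56/9 (G(p, a) = -7/9 + 7 = 56/9)
U(I) = -21 + I
sqrt(U((23 - 46) + 42) + G(169, W)) = sqrt((-21 + ((23 - 46) + 42)) + 56/9) = sqrt((-21 + (-23 + 42)) + 56/9) = sqrt((-21 + 19) + 56/9) = sqrt(-2 + 56/9) = sqrt(38/9) = sqrt(38)/3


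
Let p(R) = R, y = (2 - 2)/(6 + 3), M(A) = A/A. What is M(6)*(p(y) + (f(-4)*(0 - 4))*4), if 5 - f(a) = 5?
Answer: 0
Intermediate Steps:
f(a) = 0 (f(a) = 5 - 1*5 = 5 - 5 = 0)
M(A) = 1
y = 0 (y = 0/9 = 0*(⅑) = 0)
M(6)*(p(y) + (f(-4)*(0 - 4))*4) = 1*(0 + (0*(0 - 4))*4) = 1*(0 + (0*(-4))*4) = 1*(0 + 0*4) = 1*(0 + 0) = 1*0 = 0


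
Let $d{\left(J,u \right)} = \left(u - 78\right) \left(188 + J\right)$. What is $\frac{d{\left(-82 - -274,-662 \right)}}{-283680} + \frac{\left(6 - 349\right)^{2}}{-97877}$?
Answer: $- \frac{73145699}{347071842} \approx -0.21075$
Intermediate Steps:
$d{\left(J,u \right)} = \left(-78 + u\right) \left(188 + J\right)$
$\frac{d{\left(-82 - -274,-662 \right)}}{-283680} + \frac{\left(6 - 349\right)^{2}}{-97877} = \frac{-14664 - 78 \left(-82 - -274\right) + 188 \left(-662\right) + \left(-82 - -274\right) \left(-662\right)}{-283680} + \frac{\left(6 - 349\right)^{2}}{-97877} = \left(-14664 - 78 \left(-82 + 274\right) - 124456 + \left(-82 + 274\right) \left(-662\right)\right) \left(- \frac{1}{283680}\right) + \left(-343\right)^{2} \left(- \frac{1}{97877}\right) = \left(-14664 - 14976 - 124456 + 192 \left(-662\right)\right) \left(- \frac{1}{283680}\right) + 117649 \left(- \frac{1}{97877}\right) = \left(-14664 - 14976 - 124456 - 127104\right) \left(- \frac{1}{283680}\right) - \frac{117649}{97877} = \left(-281200\right) \left(- \frac{1}{283680}\right) - \frac{117649}{97877} = \frac{3515}{3546} - \frac{117649}{97877} = - \frac{73145699}{347071842}$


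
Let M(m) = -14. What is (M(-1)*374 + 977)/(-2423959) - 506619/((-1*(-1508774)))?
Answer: -1221597816155/3657206316266 ≈ -0.33402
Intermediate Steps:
(M(-1)*374 + 977)/(-2423959) - 506619/((-1*(-1508774))) = (-14*374 + 977)/(-2423959) - 506619/((-1*(-1508774))) = (-5236 + 977)*(-1/2423959) - 506619/1508774 = -4259*(-1/2423959) - 506619*1/1508774 = 4259/2423959 - 506619/1508774 = -1221597816155/3657206316266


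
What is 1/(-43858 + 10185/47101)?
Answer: -47101/2065745473 ≈ -2.2801e-5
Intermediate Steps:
1/(-43858 + 10185/47101) = 1/(-2065745473/47101) = -47101/2065745473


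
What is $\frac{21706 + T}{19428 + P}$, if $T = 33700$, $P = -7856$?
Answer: $\frac{27703}{5786} \approx 4.7879$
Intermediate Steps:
$\frac{21706 + T}{19428 + P} = \frac{21706 + 33700}{19428 - 7856} = \frac{55406}{11572} = 55406 \cdot \frac{1}{11572} = \frac{27703}{5786}$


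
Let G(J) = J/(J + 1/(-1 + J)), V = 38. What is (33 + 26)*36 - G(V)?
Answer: 2987062/1407 ≈ 2123.0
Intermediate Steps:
G(J) = J/(J + 1/(-1 + J))
(33 + 26)*36 - G(V) = (33 + 26)*36 - 38*(-1 + 38)/(1 + 38**2 - 1*38) = 59*36 - 38*37/(1 + 1444 - 38) = 2124 - 38*37/1407 = 2124 - 1*1406/1407 = 2124 - 1406/1407 = 2987062/1407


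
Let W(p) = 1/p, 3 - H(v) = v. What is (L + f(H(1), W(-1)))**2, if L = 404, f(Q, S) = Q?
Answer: 164836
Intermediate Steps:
H(v) = 3 - v
(L + f(H(1), W(-1)))**2 = (404 + (3 - 1*1))**2 = (404 + (3 - 1))**2 = (404 + 2)**2 = 406**2 = 164836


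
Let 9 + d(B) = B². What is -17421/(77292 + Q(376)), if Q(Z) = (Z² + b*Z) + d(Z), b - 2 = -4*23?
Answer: -17421/326195 ≈ -0.053407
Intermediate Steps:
b = -90 (b = 2 - 4*23 = 2 - 92 = -90)
d(B) = -9 + B²
Q(Z) = -9 - 90*Z + 2*Z² (Q(Z) = (Z² - 90*Z) + (-9 + Z²) = -9 - 90*Z + 2*Z²)
-17421/(77292 + Q(376)) = -17421/(77292 + (-9 - 90*376 + 2*376²)) = -17421/(77292 + (-9 - 33840 + 2*141376)) = -17421/(77292 + (-9 - 33840 + 282752)) = -17421/(77292 + 248903) = -17421/326195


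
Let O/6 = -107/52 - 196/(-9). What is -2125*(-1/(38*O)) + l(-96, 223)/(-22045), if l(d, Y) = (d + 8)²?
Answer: 469061231/3865612795 ≈ 0.12134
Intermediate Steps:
O = 9229/78 (O = 6*(-107/52 - 196/(-9)) = 6*(-107*1/52 - 196*(-⅑)) = 6*(-107/52 + 196/9) = 6*(9229/468) = 9229/78 ≈ 118.32)
l(d, Y) = (8 + d)²
-2125*(-1/(38*O)) + l(-96, 223)/(-22045) = -2125/((9229/78)*(-38)) + (8 - 96)²/(-22045) = -2125/(-175351/39) + (-88)²*(-1/22045) = -2125*(-39/175351) + 7744*(-1/22045) = 82875/175351 - 7744/22045 = 469061231/3865612795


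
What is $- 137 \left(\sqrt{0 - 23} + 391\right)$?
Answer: $-53567 - 137 i \sqrt{23} \approx -53567.0 - 657.03 i$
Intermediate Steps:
$- 137 \left(\sqrt{0 - 23} + 391\right) = - 137 \left(\sqrt{-23} + 391\right) = - 137 \left(i \sqrt{23} + 391\right) = - 137 \left(391 + i \sqrt{23}\right) = -53567 - 137 i \sqrt{23}$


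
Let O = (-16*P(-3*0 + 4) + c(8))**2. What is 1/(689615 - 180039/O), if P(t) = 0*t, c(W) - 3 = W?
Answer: 121/83263376 ≈ 1.4532e-6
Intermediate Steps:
c(W) = 3 + W
P(t) = 0
O = 121 (O = (-16*0 + (3 + 8))**2 = (0 + 11)**2 = 11**2 = 121)
1/(689615 - 180039/O) = 1/(689615 - 180039/121) = 1/(83263376/121) = 121/83263376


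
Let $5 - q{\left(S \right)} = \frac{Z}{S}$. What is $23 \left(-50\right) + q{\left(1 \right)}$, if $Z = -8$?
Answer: $-1137$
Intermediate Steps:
$q{\left(S \right)} = 5 + \frac{8}{S}$ ($q{\left(S \right)} = 5 - - \frac{8}{S} = 5 + \frac{8}{S}$)
$23 \left(-50\right) + q{\left(1 \right)} = 23 \left(-50\right) + \left(5 + \frac{8}{1}\right) = -1150 + \left(5 + 8 \cdot 1\right) = -1150 + \left(5 + 8\right) = -1150 + 13 = -1137$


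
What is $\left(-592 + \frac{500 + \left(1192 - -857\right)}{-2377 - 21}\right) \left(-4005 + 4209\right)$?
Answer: $- \frac{145060830}{1199} \approx -1.2098 \cdot 10^{5}$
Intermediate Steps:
$\left(-592 + \frac{500 + \left(1192 - -857\right)}{-2377 - 21}\right) \left(-4005 + 4209\right) = \left(-592 + \frac{500 + \left(1192 + 857\right)}{-2398}\right) 204 = \left(-592 + \left(500 + 2049\right) \left(- \frac{1}{2398}\right)\right) 204 = \left(-592 + 2549 \left(- \frac{1}{2398}\right)\right) 204 = \left(-592 - \frac{2549}{2398}\right) 204 = \left(- \frac{1422165}{2398}\right) 204 = - \frac{145060830}{1199}$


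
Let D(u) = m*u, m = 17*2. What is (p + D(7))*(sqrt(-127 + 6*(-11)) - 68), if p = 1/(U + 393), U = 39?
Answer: -1747889/108 + 102817*I*sqrt(193)/432 ≈ -16184.0 + 3306.4*I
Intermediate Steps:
m = 34
p = 1/432 (p = 1/(39 + 393) = 1/432 ≈ 0.0023148)
D(u) = 34*u
(p + D(7))*(sqrt(-127 + 6*(-11)) - 68) = (1/432 + 34*7)*(sqrt(-127 + 6*(-11)) - 68) = (1/432 + 238)*(sqrt(-127 - 66) - 68) = 102817*(sqrt(-193) - 68)/432 = 102817*(I*sqrt(193) - 68)/432 = 102817*(-68 + I*sqrt(193))/432 = -1747889/108 + 102817*I*sqrt(193)/432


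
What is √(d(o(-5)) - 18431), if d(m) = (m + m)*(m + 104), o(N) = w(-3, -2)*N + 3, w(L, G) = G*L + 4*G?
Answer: I*√15389 ≈ 124.05*I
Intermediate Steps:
w(L, G) = 4*G + G*L
o(N) = 3 - 2*N (o(N) = (-2*(4 - 3))*N + 3 = (-2*1)*N + 3 = -2*N + 3 = 3 - 2*N)
d(m) = 2*m*(104 + m) (d(m) = (2*m)*(104 + m) = 2*m*(104 + m))
√(d(o(-5)) - 18431) = √(2*(3 - 2*(-5))*(104 + (3 - 2*(-5))) - 18431) = √(2*(3 + 10)*(104 + (3 + 10)) - 18431) = √(2*13*(104 + 13) - 18431) = √(2*13*117 - 18431) = √(3042 - 18431) = √(-15389) = I*√15389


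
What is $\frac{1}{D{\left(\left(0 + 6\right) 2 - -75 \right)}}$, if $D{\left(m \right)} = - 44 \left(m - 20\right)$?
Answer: $- \frac{1}{2948} \approx -0.00033921$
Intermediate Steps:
$D{\left(m \right)} = 880 - 44 m$ ($D{\left(m \right)} = - 44 \left(-20 + m\right) = 880 - 44 m$)
$\frac{1}{D{\left(\left(0 + 6\right) 2 - -75 \right)}} = \frac{1}{880 - 44 \left(\left(0 + 6\right) 2 - -75\right)} = \frac{1}{880 - 44 \left(6 \cdot 2 + 75\right)} = \frac{1}{880 - 44 \left(12 + 75\right)} = \frac{1}{880 - 3828} = \frac{1}{-2948} = - \frac{1}{2948}$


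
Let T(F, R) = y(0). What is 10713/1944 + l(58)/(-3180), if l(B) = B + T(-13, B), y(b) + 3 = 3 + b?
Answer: 943183/171720 ≈ 5.4926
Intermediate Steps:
y(b) = b (y(b) = -3 + (3 + b) = b)
T(F, R) = 0
l(B) = B (l(B) = B + 0 = B)
10713/1944 + l(58)/(-3180) = 10713/1944 + 58/(-3180) = 10713*(1/1944) + 58*(-1/3180) = 3571/648 - 29/1590 = 943183/171720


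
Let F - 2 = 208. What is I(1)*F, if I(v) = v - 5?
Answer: -840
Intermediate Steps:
I(v) = -5 + v
F = 210 (F = 2 + 208 = 210)
I(1)*F = (-5 + 1)*210 = -4*210 = -840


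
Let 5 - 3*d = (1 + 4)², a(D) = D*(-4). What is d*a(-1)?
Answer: -80/3 ≈ -26.667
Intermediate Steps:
a(D) = -4*D
d = -20/3 (d = 5/3 - (1 + 4)²/3 = 5/3 - ⅓*5² = 5/3 - ⅓*25 = 5/3 - 25/3 = -20/3 ≈ -6.6667)
d*a(-1) = -(-80)*(-1)/3 = -20/3*4 = -80/3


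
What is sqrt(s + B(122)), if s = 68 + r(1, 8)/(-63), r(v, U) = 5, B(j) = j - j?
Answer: sqrt(29953)/21 ≈ 8.2414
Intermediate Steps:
B(j) = 0
s = 4279/63 (s = 68 + 5/(-63) = 68 + 5*(-1/63) = 68 - 5/63 = 4279/63 ≈ 67.921)
sqrt(s + B(122)) = sqrt(4279/63 + 0) = sqrt(4279/63) = sqrt(29953)/21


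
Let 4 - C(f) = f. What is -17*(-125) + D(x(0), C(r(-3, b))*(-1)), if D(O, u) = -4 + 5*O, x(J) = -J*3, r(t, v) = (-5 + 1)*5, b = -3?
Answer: 2121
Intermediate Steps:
r(t, v) = -20 (r(t, v) = -4*5 = -20)
C(f) = 4 - f
x(J) = -3*J
-17*(-125) + D(x(0), C(r(-3, b))*(-1)) = -17*(-125) + (-4 + 5*(-3*0)) = 2125 + (-4 + 5*0) = 2125 + (-4 + 0) = 2125 - 4 = 2121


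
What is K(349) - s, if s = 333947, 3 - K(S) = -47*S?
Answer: -317541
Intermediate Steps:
K(S) = 3 + 47*S (K(S) = 3 - (-47)*S = 3 + 47*S)
K(349) - s = (3 + 47*349) - 1*333947 = (3 + 16403) - 333947 = 16406 - 333947 = -317541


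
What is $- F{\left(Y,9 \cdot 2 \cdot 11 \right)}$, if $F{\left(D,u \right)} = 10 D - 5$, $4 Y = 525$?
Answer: $- \frac{2615}{2} \approx -1307.5$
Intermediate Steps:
$Y = \frac{525}{4}$ ($Y = \frac{1}{4} \cdot 525 = \frac{525}{4} \approx 131.25$)
$F{\left(D,u \right)} = -5 + 10 D$
$- F{\left(Y,9 \cdot 2 \cdot 11 \right)} = - (-5 + 10 \cdot \frac{525}{4}) = - (-5 + \frac{2625}{2}) = \left(-1\right) \frac{2615}{2} = - \frac{2615}{2}$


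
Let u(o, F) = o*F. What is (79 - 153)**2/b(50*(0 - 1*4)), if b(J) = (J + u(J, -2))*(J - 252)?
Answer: -1369/22600 ≈ -0.060575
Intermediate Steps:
u(o, F) = F*o
b(J) = -J*(-252 + J) (b(J) = (J - 2*J)*(J - 252) = (-J)*(-252 + J) = -J*(-252 + J))
(79 - 153)**2/b(50*(0 - 1*4)) = (79 - 153)**2/(((50*(0 - 1*4))*(252 - 50*(0 - 1*4)))) = (-74)**2/(((50*(0 - 4))*(252 - 50*(0 - 4)))) = 5476/(((50*(-4))*(252 - 50*(-4)))) = 5476/((-200*(252 - 1*(-200)))) = 5476/((-200*(252 + 200))) = 5476/((-200*452)) = 5476/(-90400) = 5476*(-1/90400) = -1369/22600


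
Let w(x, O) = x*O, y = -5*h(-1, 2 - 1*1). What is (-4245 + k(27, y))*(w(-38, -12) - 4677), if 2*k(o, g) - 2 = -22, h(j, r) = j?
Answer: 17960355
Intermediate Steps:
y = 5 (y = -5*(-1) = 5)
k(o, g) = -10 (k(o, g) = 1 + (½)*(-22) = 1 - 11 = -10)
w(x, O) = O*x
(-4245 + k(27, y))*(w(-38, -12) - 4677) = (-4245 - 10)*(-12*(-38) - 4677) = -4255*(456 - 4677) = -4255*(-4221) = 17960355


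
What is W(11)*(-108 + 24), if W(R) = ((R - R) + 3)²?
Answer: -756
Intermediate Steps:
W(R) = 9 (W(R) = (0 + 3)² = 3² = 9)
W(11)*(-108 + 24) = 9*(-108 + 24) = 9*(-84) = -756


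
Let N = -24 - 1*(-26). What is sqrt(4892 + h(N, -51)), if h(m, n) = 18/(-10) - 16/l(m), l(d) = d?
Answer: sqrt(122055)/5 ≈ 69.873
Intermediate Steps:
N = 2 (N = -24 + 26 = 2)
h(m, n) = -9/5 - 16/m (h(m, n) = 18/(-10) - 16/m = 18*(-1/10) - 16/m = -9/5 - 16/m)
sqrt(4892 + h(N, -51)) = sqrt(4892 + (-9/5 - 16/2)) = sqrt(4892 + (-9/5 - 16*1/2)) = sqrt(4892 + (-9/5 - 8)) = sqrt(4892 - 49/5) = sqrt(24411/5) = sqrt(122055)/5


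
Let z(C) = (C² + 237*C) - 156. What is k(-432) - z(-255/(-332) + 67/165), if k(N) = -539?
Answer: -1988506443301/3000848400 ≈ -662.65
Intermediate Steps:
z(C) = -156 + C² + 237*C
k(-432) - z(-255/(-332) + 67/165) = -539 - (-156 + (-255/(-332) + 67/165)² + 237*(-255/(-332) + 67/165)) = -539 - (-156 + (-255*(-1/332) + 67*(1/165))² + 237*(-255*(-1/332) + 67*(1/165))) = -539 - (-156 + (255/332 + 67/165)² + 237*(255/332 + 67/165)) = -539 - (-156 + (64319/54780)² + 237*(64319/54780)) = -539 - (-156 + 4136933761/3000848400 + 5081201/18260) = -539 - 1*371049155701/3000848400 = -539 - 371049155701/3000848400 = -1988506443301/3000848400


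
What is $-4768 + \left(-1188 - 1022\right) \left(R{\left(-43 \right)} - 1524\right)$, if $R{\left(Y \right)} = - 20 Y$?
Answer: $1462672$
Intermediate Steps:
$-4768 + \left(-1188 - 1022\right) \left(R{\left(-43 \right)} - 1524\right) = -4768 + \left(-1188 - 1022\right) \left(\left(-20\right) \left(-43\right) - 1524\right) = -4768 - 2210 \left(860 - 1524\right) = -4768 - -1467440 = -4768 + 1467440 = 1462672$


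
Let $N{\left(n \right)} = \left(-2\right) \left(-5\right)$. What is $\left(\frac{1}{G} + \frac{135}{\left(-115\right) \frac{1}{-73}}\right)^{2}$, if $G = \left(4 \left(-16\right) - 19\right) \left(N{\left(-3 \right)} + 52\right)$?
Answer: $\frac{102875235564049}{14008616164} \approx 7343.7$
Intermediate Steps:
$N{\left(n \right)} = 10$
$G = -5146$ ($G = \left(4 \left(-16\right) - 19\right) \left(10 + 52\right) = \left(-64 - 19\right) 62 = \left(-83\right) 62 = -5146$)
$\left(\frac{1}{G} + \frac{135}{\left(-115\right) \frac{1}{-73}}\right)^{2} = \left(\frac{1}{-5146} + \frac{135}{\left(-115\right) \frac{1}{-73}}\right)^{2} = \left(- \frac{1}{5146} + \frac{135}{\left(-115\right) \left(- \frac{1}{73}\right)}\right)^{2} = \left(- \frac{1}{5146} + \frac{135}{\frac{115}{73}}\right)^{2} = \left(- \frac{1}{5146} + 135 \cdot \frac{73}{115}\right)^{2} = \left(- \frac{1}{5146} + \frac{1971}{23}\right)^{2} = \left(\frac{10142743}{118358}\right)^{2} = \frac{102875235564049}{14008616164}$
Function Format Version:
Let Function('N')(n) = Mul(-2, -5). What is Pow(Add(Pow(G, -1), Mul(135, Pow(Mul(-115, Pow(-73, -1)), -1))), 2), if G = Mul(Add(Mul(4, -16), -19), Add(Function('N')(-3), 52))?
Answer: Rational(102875235564049, 14008616164) ≈ 7343.7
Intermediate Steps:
Function('N')(n) = 10
G = -5146 (G = Mul(Add(Mul(4, -16), -19), Add(10, 52)) = Mul(Add(-64, -19), 62) = Mul(-83, 62) = -5146)
Pow(Add(Pow(G, -1), Mul(135, Pow(Mul(-115, Pow(-73, -1)), -1))), 2) = Pow(Add(Pow(-5146, -1), Mul(135, Pow(Mul(-115, Pow(-73, -1)), -1))), 2) = Pow(Add(Rational(-1, 5146), Mul(135, Pow(Mul(-115, Rational(-1, 73)), -1))), 2) = Pow(Add(Rational(-1, 5146), Mul(135, Pow(Rational(115, 73), -1))), 2) = Pow(Add(Rational(-1, 5146), Mul(135, Rational(73, 115))), 2) = Pow(Add(Rational(-1, 5146), Rational(1971, 23)), 2) = Pow(Rational(10142743, 118358), 2) = Rational(102875235564049, 14008616164)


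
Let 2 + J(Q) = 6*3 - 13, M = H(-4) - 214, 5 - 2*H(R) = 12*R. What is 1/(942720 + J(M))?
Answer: 1/942723 ≈ 1.0608e-6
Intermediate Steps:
H(R) = 5/2 - 6*R
M = -375/2 (M = (5/2 - 6*(-4)) - 214 = (5/2 + 24) - 214 = 53/2 - 214 = -375/2 ≈ -187.50)
J(Q) = 3 (J(Q) = -2 + (6*3 - 13) = -2 + (18 - 13) = -2 + 5 = 3)
1/(942720 + J(M)) = 1/(942720 + 3) = 1/942723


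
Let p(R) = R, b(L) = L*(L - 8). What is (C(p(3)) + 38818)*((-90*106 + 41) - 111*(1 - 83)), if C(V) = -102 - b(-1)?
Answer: -15366679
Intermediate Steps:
b(L) = L*(-8 + L)
C(V) = -111 (C(V) = -102 - (-1)*(-8 - 1) = -102 - (-1)*(-9) = -102 - 1*9 = -102 - 9 = -111)
(C(p(3)) + 38818)*((-90*106 + 41) - 111*(1 - 83)) = (-111 + 38818)*((-90*106 + 41) - 111*(1 - 83)) = 38707*((-9540 + 41) - 111*(-82)) = 38707*(-9499 + 9102) = 38707*(-397) = -15366679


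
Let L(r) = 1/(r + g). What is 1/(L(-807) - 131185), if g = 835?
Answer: -28/3673179 ≈ -7.6228e-6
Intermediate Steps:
L(r) = 1/(835 + r) (L(r) = 1/(r + 835) = 1/(835 + r))
1/(L(-807) - 131185) = 1/(1/(835 - 807) - 131185) = 1/(1/28 - 131185) = 1/(-3673179/28) = -28/3673179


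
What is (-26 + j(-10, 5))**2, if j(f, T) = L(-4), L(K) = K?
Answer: 900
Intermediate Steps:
j(f, T) = -4
(-26 + j(-10, 5))**2 = (-26 - 4)**2 = (-30)**2 = 900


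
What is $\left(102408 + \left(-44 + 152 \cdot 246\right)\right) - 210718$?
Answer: $-70962$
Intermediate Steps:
$\left(102408 + \left(-44 + 152 \cdot 246\right)\right) - 210718 = \left(102408 + \left(-44 + 37392\right)\right) - 210718 = \left(102408 + 37348\right) - 210718 = 139756 - 210718 = -70962$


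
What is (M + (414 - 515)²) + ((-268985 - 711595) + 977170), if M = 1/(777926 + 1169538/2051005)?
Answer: 10835252959626893/1595531285168 ≈ 6791.0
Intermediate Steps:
M = 2051005/1595531285168 (M = 1/(777926 + 1169538*(1/2051005)) = 1/(777926 + 1169538/2051005) = 1/(1595531285168/2051005) = 2051005/1595531285168 ≈ 1.2855e-6)
(M + (414 - 515)²) + ((-268985 - 711595) + 977170) = (2051005/1595531285168 + (414 - 515)²) + ((-268985 - 711595) + 977170) = (2051005/1595531285168 + (-101)²) + (-980580 + 977170) = (2051005/1595531285168 + 10201) - 3410 = 16276014642049773/1595531285168 - 3410 = 10835252959626893/1595531285168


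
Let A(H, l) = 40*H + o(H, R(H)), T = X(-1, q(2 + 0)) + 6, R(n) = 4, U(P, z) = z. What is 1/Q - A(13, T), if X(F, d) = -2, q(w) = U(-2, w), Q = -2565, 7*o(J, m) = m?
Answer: -9346867/17955 ≈ -520.57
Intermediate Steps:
o(J, m) = m/7
q(w) = w
T = 4 (T = -2 + 6 = 4)
A(H, l) = 4/7 + 40*H (A(H, l) = 40*H + (⅐)*4 = 40*H + 4/7 = 4/7 + 40*H)
1/Q - A(13, T) = 1/(-2565) - (4/7 + 40*13) = -1/2565 - (4/7 + 520) = -1/2565 - 1*3644/7 = -1/2565 - 3644/7 = -9346867/17955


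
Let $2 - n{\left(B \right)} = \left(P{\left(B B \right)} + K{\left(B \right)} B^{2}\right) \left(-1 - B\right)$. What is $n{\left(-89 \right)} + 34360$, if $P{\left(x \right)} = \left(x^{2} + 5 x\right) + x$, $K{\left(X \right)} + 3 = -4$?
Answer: $-5520585798$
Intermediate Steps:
$K{\left(X \right)} = -7$ ($K{\left(X \right)} = -3 - 4 = -7$)
$P{\left(x \right)} = x^{2} + 6 x$
$n{\left(B \right)} = 2 - \left(-1 - B\right) \left(- 7 B^{2} + B^{2} \left(6 + B^{2}\right)\right)$ ($n{\left(B \right)} = 2 - \left(B B \left(6 + B B\right) - 7 B^{2}\right) \left(-1 - B\right) = 2 - \left(B^{2} \left(6 + B^{2}\right) - 7 B^{2}\right) \left(-1 - B\right) = 2 - \left(- 7 B^{2} + B^{2} \left(6 + B^{2}\right)\right) \left(-1 - B\right) = 2 - \left(-1 - B\right) \left(- 7 B^{2} + B^{2} \left(6 + B^{2}\right)\right)$)
$n{\left(-89 \right)} + 34360 = \left(2 + \left(-89\right)^{4} + \left(-89\right)^{5} - \left(-89\right)^{2} - \left(-89\right)^{3}\right) + 34360 = \left(2 + 62742241 - 5584059449 - 7921 - -704969\right) + 34360 = \left(2 + 62742241 - 5584059449 - 7921 + 704969\right) + 34360 = -5520620158 + 34360 = -5520585798$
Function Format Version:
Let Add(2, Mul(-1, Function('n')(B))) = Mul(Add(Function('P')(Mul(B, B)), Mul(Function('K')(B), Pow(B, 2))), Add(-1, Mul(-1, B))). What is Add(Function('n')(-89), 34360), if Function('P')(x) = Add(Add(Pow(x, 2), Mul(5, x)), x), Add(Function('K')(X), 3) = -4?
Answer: -5520585798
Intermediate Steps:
Function('K')(X) = -7 (Function('K')(X) = Add(-3, -4) = -7)
Function('P')(x) = Add(Pow(x, 2), Mul(6, x))
Function('n')(B) = Add(2, Mul(-1, Add(-1, Mul(-1, B)), Add(Mul(-7, Pow(B, 2)), Mul(Pow(B, 2), Add(6, Pow(B, 2)))))) (Function('n')(B) = Add(2, Mul(-1, Mul(Add(Mul(Mul(B, B), Add(6, Mul(B, B))), Mul(-7, Pow(B, 2))), Add(-1, Mul(-1, B))))) = Add(2, Mul(-1, Mul(Add(Mul(Pow(B, 2), Add(6, Pow(B, 2))), Mul(-7, Pow(B, 2))), Add(-1, Mul(-1, B))))) = Add(2, Mul(-1, Mul(Add(Mul(-7, Pow(B, 2)), Mul(Pow(B, 2), Add(6, Pow(B, 2)))), Add(-1, Mul(-1, B))))) = Add(2, Mul(-1, Mul(Add(-1, Mul(-1, B)), Add(Mul(-7, Pow(B, 2)), Mul(Pow(B, 2), Add(6, Pow(B, 2))))))) = Add(2, Mul(-1, Add(-1, Mul(-1, B)), Add(Mul(-7, Pow(B, 2)), Mul(Pow(B, 2), Add(6, Pow(B, 2)))))))
Add(Function('n')(-89), 34360) = Add(Add(2, Pow(-89, 4), Pow(-89, 5), Mul(-1, Pow(-89, 2)), Mul(-1, Pow(-89, 3))), 34360) = Add(Add(2, 62742241, -5584059449, Mul(-1, 7921), Mul(-1, -704969)), 34360) = Add(Add(2, 62742241, -5584059449, -7921, 704969), 34360) = Add(-5520620158, 34360) = -5520585798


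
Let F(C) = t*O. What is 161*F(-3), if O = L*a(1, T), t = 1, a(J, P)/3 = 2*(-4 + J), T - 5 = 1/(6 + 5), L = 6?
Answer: -17388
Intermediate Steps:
T = 56/11 (T = 5 + 1/(6 + 5) = 5 + 1/11 = 56/11 ≈ 5.0909)
a(J, P) = -24 + 6*J (a(J, P) = 3*(2*(-4 + J)) = 3*(-8 + 2*J) = -24 + 6*J)
O = -108 (O = 6*(-24 + 6*1) = 6*(-24 + 6) = 6*(-18) = -108)
F(C) = -108 (F(C) = 1*(-108) = -108)
161*F(-3) = 161*(-108) = -17388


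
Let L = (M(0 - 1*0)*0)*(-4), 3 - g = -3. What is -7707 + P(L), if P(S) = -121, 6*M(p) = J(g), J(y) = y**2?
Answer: -7828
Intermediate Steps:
g = 6 (g = 3 - 1*(-3) = 3 + 3 = 6)
M(p) = 6 (M(p) = (1/6)*6**2 = (1/6)*36 = 6)
L = 0 (L = (6*0)*(-4) = 0*(-4) = 0)
-7707 + P(L) = -7707 - 121 = -7828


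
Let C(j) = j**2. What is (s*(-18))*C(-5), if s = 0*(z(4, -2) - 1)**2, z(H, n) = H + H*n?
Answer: 0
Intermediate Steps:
s = 0 (s = 0*(4*(1 - 2) - 1)**2 = 0*(4*(-1) - 1)**2 = 0*(-4 - 1)**2 = 0*(-5)**2 = 0*25 = 0)
(s*(-18))*C(-5) = (0*(-18))*(-5)**2 = 0*25 = 0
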